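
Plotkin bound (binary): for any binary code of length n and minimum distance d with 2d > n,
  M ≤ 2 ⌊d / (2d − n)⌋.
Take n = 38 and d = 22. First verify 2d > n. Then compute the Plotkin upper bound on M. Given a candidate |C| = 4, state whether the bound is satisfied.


Plotkin bound M ≤ 6; given |C| = 4 ≤ bound (satisfied).

Check applicability: 2d = 44, n = 38.
2d − n = 6 > 0, so Plotkin applies.
Compute d/(2d−n) = 22/6 ≈ 3.6667.
⌊d/(2d−n)⌋ = 3.
Plotkin bound: M ≤ 2·3 = 6.
Given |C| = 4, check: satisfied.
This |C| is below the Plotkin bound.


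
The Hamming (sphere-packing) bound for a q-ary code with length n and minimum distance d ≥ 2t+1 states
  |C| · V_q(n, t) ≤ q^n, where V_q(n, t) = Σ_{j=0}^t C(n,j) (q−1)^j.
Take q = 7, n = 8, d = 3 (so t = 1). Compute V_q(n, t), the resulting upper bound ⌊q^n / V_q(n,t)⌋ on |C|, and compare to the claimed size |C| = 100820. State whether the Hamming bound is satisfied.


V_q(n, t) = 49, q^n = 5764801, Hamming bound = 117649, |C| = 100820 ≤ bound (satisfied).

Step 1: Compute V_q(n, t) = Σ_{j=0}^1 C(n, j) (q−1)^j.
  j = 0: C(8,0)·(6)^0 = 1·1 = 1.
  j = 1: C(8,1)·(6)^1 = 8·6 = 48.
  V_q(n, t) = 1 + 48 = 49.
Step 2: q^n = 7^8 = 5764801.
Step 3: Hamming bound ⌊q^n / V_q(n,t)⌋ = ⌊5764801/49⌋ = 117649.
Step 4: Compare |C| = 100820 to 117649: satisfied.
The claimed |C| lies below the Hamming bound.


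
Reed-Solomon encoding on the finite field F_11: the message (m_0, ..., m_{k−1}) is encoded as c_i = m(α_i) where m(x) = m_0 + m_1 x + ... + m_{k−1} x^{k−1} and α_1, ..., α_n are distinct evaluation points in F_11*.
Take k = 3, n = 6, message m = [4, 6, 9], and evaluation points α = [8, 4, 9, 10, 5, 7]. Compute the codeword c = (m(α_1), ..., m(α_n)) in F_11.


c = [1, 7, 6, 7, 6, 3]

Message polynomial: m(x) = 4 + 6·x + 9·x^2 (mod 11).
For each evaluation point α_i, compute m(α_i) mod 11:
  α_1 = 8: Horner steps 9 → 1 → 1, so m(8) = 1.
  α_2 = 4: Horner steps 9 → 9 → 7, so m(4) = 7.
  α_3 = 9: Horner steps 9 → 10 → 6, so m(9) = 6.
  α_4 = 10: Horner steps 9 → 8 → 7, so m(10) = 7.
  α_5 = 5: Horner steps 9 → 7 → 6, so m(5) = 6.
  α_6 = 7: Horner steps 9 → 3 → 3, so m(7) = 3.
Codeword c = [1, 7, 6, 7, 6, 3] ∈ F_11^6.


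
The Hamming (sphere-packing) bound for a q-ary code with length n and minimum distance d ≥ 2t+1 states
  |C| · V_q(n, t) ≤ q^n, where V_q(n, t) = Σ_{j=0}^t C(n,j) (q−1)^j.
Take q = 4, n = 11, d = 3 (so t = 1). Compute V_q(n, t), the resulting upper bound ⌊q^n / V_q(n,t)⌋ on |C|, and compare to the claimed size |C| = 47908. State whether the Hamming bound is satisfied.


V_q(n, t) = 34, q^n = 4194304, Hamming bound = 123361, |C| = 47908 ≤ bound (satisfied).

Step 1: Compute V_q(n, t) = Σ_{j=0}^1 C(n, j) (q−1)^j.
  j = 0: C(11,0)·(3)^0 = 1·1 = 1.
  j = 1: C(11,1)·(3)^1 = 11·3 = 33.
  V_q(n, t) = 1 + 33 = 34.
Step 2: q^n = 4^11 = 4194304.
Step 3: Hamming bound ⌊q^n / V_q(n,t)⌋ = ⌊4194304/34⌋ = 123361.
Step 4: Compare |C| = 47908 to 123361: satisfied.
The claimed |C| lies below the Hamming bound.


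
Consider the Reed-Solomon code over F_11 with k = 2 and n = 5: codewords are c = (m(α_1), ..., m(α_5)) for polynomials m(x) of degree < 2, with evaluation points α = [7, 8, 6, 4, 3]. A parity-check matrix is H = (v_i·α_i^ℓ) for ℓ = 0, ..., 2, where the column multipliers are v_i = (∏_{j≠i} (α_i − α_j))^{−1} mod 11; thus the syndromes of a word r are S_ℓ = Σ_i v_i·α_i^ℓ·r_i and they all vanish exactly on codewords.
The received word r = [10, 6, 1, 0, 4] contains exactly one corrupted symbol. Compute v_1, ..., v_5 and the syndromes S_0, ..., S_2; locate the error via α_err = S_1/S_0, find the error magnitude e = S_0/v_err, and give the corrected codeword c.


S = (9, 10, 5), error at position 3, error magnitude e = 9, c = [10, 6, 3, 0, 4].

Step 1: column multipliers v_i = (∏_{j≠i}(α_i − α_j))^{−1} mod 11.
  i = 1 (α = 7): (7−8)(7−6)(7−4)(7−3) = (−1)·1·3·4 = −12 ≡ 10, so v_1 = 10^{−1} = 10 (mod 11).
  i = 2 (α = 8): (8−7)(8−6)(8−4)(8−3) = 1·2·4·5 = 40 ≡ 7, so v_2 = 7^{−1} = 8 (mod 11).
  i = 3 (α = 6): (6−7)(6−8)(6−4)(6−3) = (−1)·(−2)·2·3 = 12 ≡ 1, so v_3 = 1^{−1} = 1 (mod 11).
  i = 4 (α = 4): (4−7)(4−8)(4−6)(4−3) = (−3)·(−4)·(−2)·1 = −24 ≡ 9, so v_4 = 9^{−1} = 5 (mod 11).
  i = 5 (α = 3): (3−7)(3−8)(3−6)(3−4) = (−4)·(−5)·(−3)·(−1) = 60 ≡ 5, so v_5 = 5^{−1} = 9 (mod 11).
  v = [10, 8, 1, 5, 9].
Step 2: syndromes of r = [10, 6, 1, 0, 4] (all sums mod 11).
  S_0 = Σ v_i r_i = 10·10 + 8·6 + 1·1 + 5·0 + 9·4 = 185 ≡ 9.
  S_1 = Σ v_i α_i r_i = 10·7·10 + 8·8·6 + 1·6·1 + 5·4·0 + 9·3·4 = 1198 ≡ 10.
  α_i^2 mod 11 = [5, 9, 3, 5, 9].
  S_2 = Σ v_i α_i^2 r_i = 10·5·10 + 8·9·6 + 1·3·1 + 5·5·0 + 9·9·4 = 1259 ≡ 5.
  S = (9, 10, 5) ≠ 0, so r is not a codeword (an error is present).
Step 3: locate the error. For a single error e at position i, S_ℓ = v_i·e·α_i^ℓ, so α_err = S_1/S_0.
  S_0^{−1} = 9^{−1} = 5 (mod 11), so α_err = 10·5 = 50 ≡ 6 = α_3. Error position i = 3.
  Consistency check: S_2/S_1 = 5·10 = 50 ≡ 6 = α_err ✓ (single-error assumption holds).
Step 4: error magnitude e = S_0/v_3 = S_0·∏_{j≠3}(α_3 − α_j) = 9·1 = 9 ≡ 9 (mod 11).
Step 5: correct position 3: c_3 = r_3 − e = 1 − 9 ≡ 3 (mod 11). Hence c = [10, 6, 3, 0, 4].
  Check: interpolating c through the α_i gives m(x) = 5 + 7·x (degree < 2) with m(α_i) = c_i for every i, so c is indeed a codeword.


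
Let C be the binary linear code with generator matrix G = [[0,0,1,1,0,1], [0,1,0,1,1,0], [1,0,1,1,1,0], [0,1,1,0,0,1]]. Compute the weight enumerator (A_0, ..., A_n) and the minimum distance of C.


Weight distribution: A_0 = 1, A_1 = 1, A_2 = 2, A_3 = 6, A_4 = 5, A_5 = 1. Minimum distance d = 1.

Enumerate all 2^4 = 16 messages m ∈ F_2^4.
For each, compute codeword c = mG in F_2^6, then tally its weight.
  m = 0000 → c = 000000, weight = 0.
  m = 1000 → c = 001101, weight = 3.
  m = 0100 → c = 010110, weight = 3.
  m = 1100 → c = 011011, weight = 4.
  m = 0010 → c = 101110, weight = 4.
  m = 1010 → c = 100011, weight = 3.
  m = 0110 → c = 111000, weight = 3.
  m = 1110 → c = 110101, weight = 4.
  m = 0001 → c = 011001, weight = 3.
  m = 1001 → c = 010100, weight = 2.
  m = 0101 → c = 001111, weight = 4.
  m = 1101 → c = 000010, weight = 1.
  m = 0011 → c = 110111, weight = 5.
  m = 1011 → c = 111010, weight = 4.
  m = 0111 → c = 100001, weight = 2.
  m = 1111 → c = 101100, weight = 3.
Tally weights:
  weight 0: 1 codewords.
  weight 1: 1 codewords.
  weight 2: 2 codewords.
  weight 3: 6 codewords.
  weight 4: 5 codewords.
  weight 5: 1 codewords.
Minimum distance d = smallest w > 0 with A_w > 0 = 1.
Sanity: Σ A_w = 16 = 2^4 = 16 ✓.


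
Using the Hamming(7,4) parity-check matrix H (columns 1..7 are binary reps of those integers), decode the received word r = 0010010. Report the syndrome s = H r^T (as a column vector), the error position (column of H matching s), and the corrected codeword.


s = (1, 0, 1)^T, error position = 5, corrected codeword c = 0010110

Compute s = H r^T mod 2 one row at a time:
  s_1 = 0 + 0 + 1 + 0 = 1 ≡ 1 (mod 2).
  s_2 = 0 + 1 + 1 + 0 = 2 ≡ 0 (mod 2).
  s_3 = 0 + 1 + 0 + 0 = 1 ≡ 1 (mod 2).
s = (1, 0, 1)^T — this equals column 5 of H (binary 101), so error is at position 5.
Correct: flip bit 5 of r = 0010010 to get c = 0010110.


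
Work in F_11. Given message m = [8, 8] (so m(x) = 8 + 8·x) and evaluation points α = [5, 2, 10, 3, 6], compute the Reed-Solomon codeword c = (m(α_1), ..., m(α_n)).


c = [4, 2, 0, 10, 1]

Message polynomial: m(x) = 8 + 8·x (mod 11).
For each evaluation point α_i, compute m(α_i) mod 11:
  α_1 = 5: Horner steps 8 → 4, so m(5) = 4.
  α_2 = 2: Horner steps 8 → 2, so m(2) = 2.
  α_3 = 10: Horner steps 8 → 0, so m(10) = 0.
  α_4 = 3: Horner steps 8 → 10, so m(3) = 10.
  α_5 = 6: Horner steps 8 → 1, so m(6) = 1.
Codeword c = [4, 2, 0, 10, 1] ∈ F_11^5.


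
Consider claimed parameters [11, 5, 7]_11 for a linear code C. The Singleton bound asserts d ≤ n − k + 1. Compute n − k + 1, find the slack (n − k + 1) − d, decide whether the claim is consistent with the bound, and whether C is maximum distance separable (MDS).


Singleton RHS = n − k + 1 = 7, slack = 0, bound satisfied, MDS.

Singleton bound: d ≤ n − k + 1.
Here n = 11, k = 5, so n − k + 1 = 7.
Given d = 7, check d ≤ 7: YES.
Slack = (n − k + 1) − d = 0.
The code is MDS (slack = 0).
Description: the claimed parameters are [11, 5, 7]_11; such a code would be MDS (meets Singleton bound).


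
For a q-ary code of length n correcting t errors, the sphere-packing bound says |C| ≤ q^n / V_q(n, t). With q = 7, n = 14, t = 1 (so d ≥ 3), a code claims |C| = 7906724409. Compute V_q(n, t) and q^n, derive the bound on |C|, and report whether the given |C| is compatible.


V_q(n, t) = 85, q^n = 678223072849, Hamming bound = 7979094974, |C| = 7906724409 ≤ bound (satisfied).

Step 1: Compute V_q(n, t) = Σ_{j=0}^1 C(n, j) (q−1)^j.
  j = 0: C(14,0)·(6)^0 = 1·1 = 1.
  j = 1: C(14,1)·(6)^1 = 14·6 = 84.
  V_q(n, t) = 1 + 84 = 85.
Step 2: q^n = 7^14 = 678223072849.
Step 3: Hamming bound ⌊q^n / V_q(n,t)⌋ = ⌊678223072849/85⌋ = 7979094974.
Step 4: Compare |C| = 7906724409 to 7979094974: satisfied.
The claimed |C| lies below the Hamming bound.


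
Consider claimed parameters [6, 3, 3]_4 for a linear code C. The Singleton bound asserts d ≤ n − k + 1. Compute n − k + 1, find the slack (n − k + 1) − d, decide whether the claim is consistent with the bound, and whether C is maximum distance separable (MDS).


Singleton RHS = n − k + 1 = 4, slack = 1, bound satisfied, not MDS.

Singleton bound: d ≤ n − k + 1.
Here n = 6, k = 3, so n − k + 1 = 4.
Given d = 3, check d ≤ 4: YES.
Slack = (n − k + 1) − d = 1.
The code is NOT MDS (slack = 1 > 0).
Description: the claimed parameters are [6, 3, 3]_4; such a code would be non-MDS.


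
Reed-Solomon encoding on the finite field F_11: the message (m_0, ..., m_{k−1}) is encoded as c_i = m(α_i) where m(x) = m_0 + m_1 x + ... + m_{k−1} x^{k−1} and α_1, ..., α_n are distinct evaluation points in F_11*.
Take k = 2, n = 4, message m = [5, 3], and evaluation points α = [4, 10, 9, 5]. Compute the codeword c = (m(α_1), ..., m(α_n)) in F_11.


c = [6, 2, 10, 9]

Message polynomial: m(x) = 5 + 3·x (mod 11).
For each evaluation point α_i, compute m(α_i) mod 11:
  α_1 = 4: Horner steps 3 → 6, so m(4) = 6.
  α_2 = 10: Horner steps 3 → 2, so m(10) = 2.
  α_3 = 9: Horner steps 3 → 10, so m(9) = 10.
  α_4 = 5: Horner steps 3 → 9, so m(5) = 9.
Codeword c = [6, 2, 10, 9] ∈ F_11^4.


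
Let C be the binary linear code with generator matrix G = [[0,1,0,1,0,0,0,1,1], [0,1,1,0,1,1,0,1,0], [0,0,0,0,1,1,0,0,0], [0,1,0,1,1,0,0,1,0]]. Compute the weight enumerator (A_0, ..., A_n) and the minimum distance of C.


Weight distribution: A_0 = 1, A_2 = 3, A_3 = 4, A_4 = 3, A_5 = 4, A_6 = 1. Minimum distance d = 2.

Enumerate all 2^4 = 16 messages m ∈ F_2^4.
For each, compute codeword c = mG in F_2^9, then tally its weight.
  m = 0000 → c = 000000000, weight = 0.
  m = 1000 → c = 010100011, weight = 4.
  m = 0100 → c = 011011010, weight = 5.
  m = 1100 → c = 001111001, weight = 5.
  m = 0010 → c = 000011000, weight = 2.
  m = 1010 → c = 010111011, weight = 6.
  m = 0110 → c = 011000010, weight = 3.
  m = 1110 → c = 001100001, weight = 3.
  m = 0001 → c = 010110010, weight = 4.
  m = 1001 → c = 000010001, weight = 2.
  m = 0101 → c = 001101000, weight = 3.
  m = 1101 → c = 011001011, weight = 5.
  m = 0011 → c = 010101010, weight = 4.
  m = 1011 → c = 000001001, weight = 2.
  m = 0111 → c = 001110000, weight = 3.
  m = 1111 → c = 011010011, weight = 5.
Tally weights:
  weight 0: 1 codewords.
  weight 2: 3 codewords.
  weight 3: 4 codewords.
  weight 4: 3 codewords.
  weight 5: 4 codewords.
  weight 6: 1 codewords.
Minimum distance d = smallest w > 0 with A_w > 0 = 2.
Sanity: Σ A_w = 16 = 2^4 = 16 ✓.


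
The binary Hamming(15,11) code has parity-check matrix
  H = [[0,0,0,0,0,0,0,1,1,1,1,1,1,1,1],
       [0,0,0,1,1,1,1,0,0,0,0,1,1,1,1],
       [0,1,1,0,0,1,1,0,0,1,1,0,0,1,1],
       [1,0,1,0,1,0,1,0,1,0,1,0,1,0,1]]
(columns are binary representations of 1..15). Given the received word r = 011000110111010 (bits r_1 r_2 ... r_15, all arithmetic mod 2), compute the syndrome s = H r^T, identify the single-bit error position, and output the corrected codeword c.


s = (1, 1, 0, 1)^T, error position = 13, corrected codeword c = 011000110111110

Compute s = H r^T mod 2 one row at a time:
  s_1 = 1 + 0 + 1 + 1 + 1 + 0 + 1 + 0 = 5 ≡ 1 (mod 2).
  s_2 = 0 + 0 + 0 + 1 + 1 + 0 + 1 + 0 = 3 ≡ 1 (mod 2).
  s_3 = 1 + 1 + 0 + 1 + 1 + 1 + 1 + 0 = 6 ≡ 0 (mod 2).
  s_4 = 0 + 1 + 0 + 1 + 0 + 1 + 0 + 0 = 3 ≡ 1 (mod 2).
s = (1, 1, 0, 1)^T — this equals column 13 of H (binary 1101), so error is at position 13.
Correct: flip bit 13 of r = 011000110111010 to get c = 011000110111110.


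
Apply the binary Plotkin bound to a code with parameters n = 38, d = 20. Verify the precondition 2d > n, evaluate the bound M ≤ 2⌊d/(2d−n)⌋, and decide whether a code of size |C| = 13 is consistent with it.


Plotkin bound M ≤ 20; given |C| = 13 ≤ bound (satisfied).

Check applicability: 2d = 40, n = 38.
2d − n = 2 > 0, so Plotkin applies.
Compute d/(2d−n) = 20/2 ≈ 10.0000.
⌊d/(2d−n)⌋ = 10.
Plotkin bound: M ≤ 2·10 = 20.
Given |C| = 13, check: satisfied.
This |C| is below the Plotkin bound.


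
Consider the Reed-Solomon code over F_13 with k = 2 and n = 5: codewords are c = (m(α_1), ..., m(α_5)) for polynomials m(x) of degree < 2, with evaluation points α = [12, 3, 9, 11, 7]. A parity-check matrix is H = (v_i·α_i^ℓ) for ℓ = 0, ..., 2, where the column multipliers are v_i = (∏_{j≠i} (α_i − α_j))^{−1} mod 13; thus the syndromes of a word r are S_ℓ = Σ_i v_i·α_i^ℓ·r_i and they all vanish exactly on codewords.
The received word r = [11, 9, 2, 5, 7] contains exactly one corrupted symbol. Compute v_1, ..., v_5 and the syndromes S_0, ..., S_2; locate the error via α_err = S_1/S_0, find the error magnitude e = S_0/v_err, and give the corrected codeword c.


S = (5, 6, 2), error at position 3, error magnitude e = 9, c = [11, 9, 6, 5, 7].

Step 1: column multipliers v_i = (∏_{j≠i}(α_i − α_j))^{−1} mod 13.
  i = 1 (α = 12): (12−3)(12−9)(12−11)(12−7) = 9·3·1·5 = 135 ≡ 5, so v_1 = 5^{−1} = 8 (mod 13).
  i = 2 (α = 3): (3−12)(3−9)(3−11)(3−7) = (−9)·(−6)·(−8)·(−4) = 1728 ≡ 12, so v_2 = 12^{−1} = 12 (mod 13).
  i = 3 (α = 9): (9−12)(9−3)(9−11)(9−7) = (−3)·6·(−2)·2 = 72 ≡ 7, so v_3 = 7^{−1} = 2 (mod 13).
  i = 4 (α = 11): (11−12)(11−3)(11−9)(11−7) = (−1)·8·2·4 = −64 ≡ 1, so v_4 = 1^{−1} = 1 (mod 13).
  i = 5 (α = 7): (7−12)(7−3)(7−9)(7−11) = (−5)·4·(−2)·(−4) = −160 ≡ 9, so v_5 = 9^{−1} = 3 (mod 13).
  v = [8, 12, 2, 1, 3].
Step 2: syndromes of r = [11, 9, 2, 5, 7] (all sums mod 13).
  S_0 = Σ v_i r_i = 8·11 + 12·9 + 2·2 + 1·5 + 3·7 = 226 ≡ 5.
  S_1 = Σ v_i α_i r_i = 8·12·11 + 12·3·9 + 2·9·2 + 1·11·5 + 3·7·7 = 1618 ≡ 6.
  α_i^2 mod 13 = [1, 9, 3, 4, 10].
  S_2 = Σ v_i α_i^2 r_i = 8·1·11 + 12·9·9 + 2·3·2 + 1·4·5 + 3·10·7 = 1302 ≡ 2.
  S = (5, 6, 2) ≠ 0, so r is not a codeword (an error is present).
Step 3: locate the error. For a single error e at position i, S_ℓ = v_i·e·α_i^ℓ, so α_err = S_1/S_0.
  S_0^{−1} = 5^{−1} = 8 (mod 13), so α_err = 6·8 = 48 ≡ 9 = α_3. Error position i = 3.
  Consistency check: S_2/S_1 = 2·11 = 22 ≡ 9 = α_err ✓ (single-error assumption holds).
Step 4: error magnitude e = S_0/v_3 = S_0·∏_{j≠3}(α_3 − α_j) = 5·7 = 35 ≡ 9 (mod 13).
Step 5: correct position 3: c_3 = r_3 − e = 2 − 9 ≡ 6 (mod 13). Hence c = [11, 9, 6, 5, 7].
  Check: interpolating c through the α_i gives m(x) = 4 + 6·x (degree < 2) with m(α_i) = c_i for every i, so c is indeed a codeword.


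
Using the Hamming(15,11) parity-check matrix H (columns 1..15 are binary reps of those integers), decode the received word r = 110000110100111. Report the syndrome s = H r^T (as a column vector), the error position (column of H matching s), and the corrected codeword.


s = (1, 0, 1, 0)^T, error position = 10, corrected codeword c = 110000110000111

Compute s = H r^T mod 2 one row at a time:
  s_1 = 1 + 0 + 1 + 0 + 0 + 1 + 1 + 1 = 5 ≡ 1 (mod 2).
  s_2 = 0 + 0 + 0 + 1 + 0 + 1 + 1 + 1 = 4 ≡ 0 (mod 2).
  s_3 = 1 + 0 + 0 + 1 + 1 + 0 + 1 + 1 = 5 ≡ 1 (mod 2).
  s_4 = 1 + 0 + 0 + 1 + 0 + 0 + 1 + 1 = 4 ≡ 0 (mod 2).
s = (1, 0, 1, 0)^T — this equals column 10 of H (binary 1010), so error is at position 10.
Correct: flip bit 10 of r = 110000110100111 to get c = 110000110000111.


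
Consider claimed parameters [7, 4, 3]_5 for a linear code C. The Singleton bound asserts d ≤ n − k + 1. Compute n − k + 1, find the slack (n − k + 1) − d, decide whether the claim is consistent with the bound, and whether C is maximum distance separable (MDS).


Singleton RHS = n − k + 1 = 4, slack = 1, bound satisfied, not MDS.

Singleton bound: d ≤ n − k + 1.
Here n = 7, k = 4, so n − k + 1 = 4.
Given d = 3, check d ≤ 4: YES.
Slack = (n − k + 1) − d = 1.
The code is NOT MDS (slack = 1 > 0).
Description: the claimed parameters are [7, 4, 3]_5; such a code would be non-MDS.


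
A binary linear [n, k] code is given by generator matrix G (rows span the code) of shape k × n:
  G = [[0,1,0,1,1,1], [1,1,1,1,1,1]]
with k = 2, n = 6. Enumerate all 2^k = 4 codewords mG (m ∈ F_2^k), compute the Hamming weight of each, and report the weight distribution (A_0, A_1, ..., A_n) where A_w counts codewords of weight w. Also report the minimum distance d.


Weight distribution: A_0 = 1, A_2 = 1, A_4 = 1, A_6 = 1. Minimum distance d = 2.

Enumerate all 2^2 = 4 messages m ∈ F_2^2.
For each, compute codeword c = mG in F_2^6, then tally its weight.
  m = 00 → c = 000000, weight = 0.
  m = 10 → c = 010111, weight = 4.
  m = 01 → c = 111111, weight = 6.
  m = 11 → c = 101000, weight = 2.
Tally weights:
  weight 0: 1 codewords.
  weight 2: 1 codewords.
  weight 4: 1 codewords.
  weight 6: 1 codewords.
Minimum distance d = smallest w > 0 with A_w > 0 = 2.
Sanity: Σ A_w = 4 = 2^2 = 4 ✓.


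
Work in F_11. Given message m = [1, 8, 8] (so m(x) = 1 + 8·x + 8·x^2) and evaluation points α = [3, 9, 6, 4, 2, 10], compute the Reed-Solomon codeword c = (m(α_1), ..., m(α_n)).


c = [9, 6, 7, 7, 5, 1]

Message polynomial: m(x) = 1 + 8·x + 8·x^2 (mod 11).
For each evaluation point α_i, compute m(α_i) mod 11:
  α_1 = 3: Horner steps 8 → 10 → 9, so m(3) = 9.
  α_2 = 9: Horner steps 8 → 3 → 6, so m(9) = 6.
  α_3 = 6: Horner steps 8 → 1 → 7, so m(6) = 7.
  α_4 = 4: Horner steps 8 → 7 → 7, so m(4) = 7.
  α_5 = 2: Horner steps 8 → 2 → 5, so m(2) = 5.
  α_6 = 10: Horner steps 8 → 0 → 1, so m(10) = 1.
Codeword c = [9, 6, 7, 7, 5, 1] ∈ F_11^6.


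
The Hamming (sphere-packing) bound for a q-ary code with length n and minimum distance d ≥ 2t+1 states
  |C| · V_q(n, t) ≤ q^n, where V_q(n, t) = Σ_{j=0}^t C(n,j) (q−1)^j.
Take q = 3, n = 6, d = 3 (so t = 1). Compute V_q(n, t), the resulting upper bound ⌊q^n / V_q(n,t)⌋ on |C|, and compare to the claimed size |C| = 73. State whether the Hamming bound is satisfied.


V_q(n, t) = 13, q^n = 729, Hamming bound = 56, |C| = 73 > bound (violated).

Step 1: Compute V_q(n, t) = Σ_{j=0}^1 C(n, j) (q−1)^j.
  j = 0: C(6,0)·(2)^0 = 1·1 = 1.
  j = 1: C(6,1)·(2)^1 = 6·2 = 12.
  V_q(n, t) = 1 + 12 = 13.
Step 2: q^n = 3^6 = 729.
Step 3: Hamming bound ⌊q^n / V_q(n,t)⌋ = ⌊729/13⌋ = 56.
Step 4: Compare |C| = 73 to 56: violated.
The claimed |C| lies above the Hamming bound, so no 3-ary code of length 6 with d ≥ 3 can have 73 codewords.


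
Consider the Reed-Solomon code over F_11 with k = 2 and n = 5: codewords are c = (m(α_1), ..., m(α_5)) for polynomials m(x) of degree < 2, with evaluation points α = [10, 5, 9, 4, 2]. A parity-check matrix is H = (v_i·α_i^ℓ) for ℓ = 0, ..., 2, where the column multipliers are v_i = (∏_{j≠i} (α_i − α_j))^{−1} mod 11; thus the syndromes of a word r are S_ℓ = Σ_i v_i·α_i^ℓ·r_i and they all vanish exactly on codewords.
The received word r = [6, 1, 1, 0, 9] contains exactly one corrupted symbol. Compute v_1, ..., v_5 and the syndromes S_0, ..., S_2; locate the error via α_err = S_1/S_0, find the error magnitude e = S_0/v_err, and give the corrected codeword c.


S = (6, 10, 2), error at position 3, error magnitude e = 7, c = [6, 1, 5, 0, 9].

Step 1: column multipliers v_i = (∏_{j≠i}(α_i − α_j))^{−1} mod 11.
  i = 1 (α = 10): (10−5)(10−9)(10−4)(10−2) = 5·1·6·8 = 240 ≡ 9, so v_1 = 9^{−1} = 5 (mod 11).
  i = 2 (α = 5): (5−10)(5−9)(5−4)(5−2) = (−5)·(−4)·1·3 = 60 ≡ 5, so v_2 = 5^{−1} = 9 (mod 11).
  i = 3 (α = 9): (9−10)(9−5)(9−4)(9−2) = (−1)·4·5·7 = −140 ≡ 3, so v_3 = 3^{−1} = 4 (mod 11).
  i = 4 (α = 4): (4−10)(4−5)(4−9)(4−2) = (−6)·(−1)·(−5)·2 = −60 ≡ 6, so v_4 = 6^{−1} = 2 (mod 11).
  i = 5 (α = 2): (2−10)(2−5)(2−9)(2−4) = (−8)·(−3)·(−7)·(−2) = 336 ≡ 6, so v_5 = 6^{−1} = 2 (mod 11).
  v = [5, 9, 4, 2, 2].
Step 2: syndromes of r = [6, 1, 1, 0, 9] (all sums mod 11).
  S_0 = Σ v_i r_i = 5·6 + 9·1 + 4·1 + 2·0 + 2·9 = 61 ≡ 6.
  S_1 = Σ v_i α_i r_i = 5·10·6 + 9·5·1 + 4·9·1 + 2·4·0 + 2·2·9 = 417 ≡ 10.
  α_i^2 mod 11 = [1, 3, 4, 5, 4].
  S_2 = Σ v_i α_i^2 r_i = 5·1·6 + 9·3·1 + 4·4·1 + 2·5·0 + 2·4·9 = 145 ≡ 2.
  S = (6, 10, 2) ≠ 0, so r is not a codeword (an error is present).
Step 3: locate the error. For a single error e at position i, S_ℓ = v_i·e·α_i^ℓ, so α_err = S_1/S_0.
  S_0^{−1} = 6^{−1} = 2 (mod 11), so α_err = 10·2 = 20 ≡ 9 = α_3. Error position i = 3.
  Consistency check: S_2/S_1 = 2·10 = 20 ≡ 9 = α_err ✓ (single-error assumption holds).
Step 4: error magnitude e = S_0/v_3 = S_0·∏_{j≠3}(α_3 − α_j) = 6·3 = 18 ≡ 7 (mod 11).
Step 5: correct position 3: c_3 = r_3 − e = 1 − 7 ≡ 5 (mod 11). Hence c = [6, 1, 5, 0, 9].
  Check: interpolating c through the α_i gives m(x) = 7 + 1·x (degree < 2) with m(α_i) = c_i for every i, so c is indeed a codeword.


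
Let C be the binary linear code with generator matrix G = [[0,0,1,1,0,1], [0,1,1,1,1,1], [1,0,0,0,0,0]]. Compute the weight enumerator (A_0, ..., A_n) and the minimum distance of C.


Weight distribution: A_0 = 1, A_1 = 1, A_2 = 1, A_3 = 2, A_4 = 1, A_5 = 1, A_6 = 1. Minimum distance d = 1.

Enumerate all 2^3 = 8 messages m ∈ F_2^3.
For each, compute codeword c = mG in F_2^6, then tally its weight.
  m = 000 → c = 000000, weight = 0.
  m = 100 → c = 001101, weight = 3.
  m = 010 → c = 011111, weight = 5.
  m = 110 → c = 010010, weight = 2.
  m = 001 → c = 100000, weight = 1.
  m = 101 → c = 101101, weight = 4.
  m = 011 → c = 111111, weight = 6.
  m = 111 → c = 110010, weight = 3.
Tally weights:
  weight 0: 1 codewords.
  weight 1: 1 codewords.
  weight 2: 1 codewords.
  weight 3: 2 codewords.
  weight 4: 1 codewords.
  weight 5: 1 codewords.
  weight 6: 1 codewords.
Minimum distance d = smallest w > 0 with A_w > 0 = 1.
Sanity: Σ A_w = 8 = 2^3 = 8 ✓.


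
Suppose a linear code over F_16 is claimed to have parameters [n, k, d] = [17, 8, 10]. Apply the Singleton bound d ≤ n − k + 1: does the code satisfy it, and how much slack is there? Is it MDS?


Singleton RHS = n − k + 1 = 10, slack = 0, bound satisfied, MDS.

Singleton bound: d ≤ n − k + 1.
Here n = 17, k = 8, so n − k + 1 = 10.
Given d = 10, check d ≤ 10: YES.
Slack = (n − k + 1) − d = 0.
The code is MDS (slack = 0).
Description: the claimed parameters are [17, 8, 10]_16; such a code would be MDS (meets Singleton bound).


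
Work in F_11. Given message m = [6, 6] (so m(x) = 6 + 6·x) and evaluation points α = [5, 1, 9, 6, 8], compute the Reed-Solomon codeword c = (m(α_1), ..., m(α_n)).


c = [3, 1, 5, 9, 10]

Message polynomial: m(x) = 6 + 6·x (mod 11).
For each evaluation point α_i, compute m(α_i) mod 11:
  α_1 = 5: Horner steps 6 → 3, so m(5) = 3.
  α_2 = 1: Horner steps 6 → 1, so m(1) = 1.
  α_3 = 9: Horner steps 6 → 5, so m(9) = 5.
  α_4 = 6: Horner steps 6 → 9, so m(6) = 9.
  α_5 = 8: Horner steps 6 → 10, so m(8) = 10.
Codeword c = [3, 1, 5, 9, 10] ∈ F_11^5.


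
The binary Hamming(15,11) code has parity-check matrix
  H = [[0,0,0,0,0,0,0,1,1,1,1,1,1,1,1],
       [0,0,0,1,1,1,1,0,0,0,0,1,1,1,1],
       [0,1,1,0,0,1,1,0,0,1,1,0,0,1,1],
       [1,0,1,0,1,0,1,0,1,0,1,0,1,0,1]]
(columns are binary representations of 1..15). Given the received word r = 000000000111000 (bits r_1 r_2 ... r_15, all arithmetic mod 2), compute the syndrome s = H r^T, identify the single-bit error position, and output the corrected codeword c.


s = (1, 1, 0, 1)^T, error position = 13, corrected codeword c = 000000000111100

Compute s = H r^T mod 2 one row at a time:
  s_1 = 0 + 0 + 1 + 1 + 1 + 0 + 0 + 0 = 3 ≡ 1 (mod 2).
  s_2 = 0 + 0 + 0 + 0 + 1 + 0 + 0 + 0 = 1 ≡ 1 (mod 2).
  s_3 = 0 + 0 + 0 + 0 + 1 + 1 + 0 + 0 = 2 ≡ 0 (mod 2).
  s_4 = 0 + 0 + 0 + 0 + 0 + 1 + 0 + 0 = 1 ≡ 1 (mod 2).
s = (1, 1, 0, 1)^T — this equals column 13 of H (binary 1101), so error is at position 13.
Correct: flip bit 13 of r = 000000000111000 to get c = 000000000111100.


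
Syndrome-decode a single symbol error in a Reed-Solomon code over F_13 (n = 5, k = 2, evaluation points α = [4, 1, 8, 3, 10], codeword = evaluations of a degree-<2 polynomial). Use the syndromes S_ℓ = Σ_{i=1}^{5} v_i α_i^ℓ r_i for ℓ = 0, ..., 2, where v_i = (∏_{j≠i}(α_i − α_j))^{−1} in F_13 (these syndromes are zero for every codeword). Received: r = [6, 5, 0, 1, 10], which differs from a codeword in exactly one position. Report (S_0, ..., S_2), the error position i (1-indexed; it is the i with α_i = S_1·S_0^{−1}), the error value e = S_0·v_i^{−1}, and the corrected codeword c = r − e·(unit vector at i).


S = (1, 1, 1), error at position 2, error magnitude e = 1, c = [6, 4, 0, 1, 10].

Step 1: column multipliers v_i = (∏_{j≠i}(α_i − α_j))^{−1} mod 13.
  i = 1 (α = 4): (4−1)(4−8)(4−3)(4−10) = 3·(−4)·1·(−6) = 72 ≡ 7, so v_1 = 7^{−1} = 2 (mod 13).
  i = 2 (α = 1): (1−4)(1−8)(1−3)(1−10) = (−3)·(−7)·(−2)·(−9) = 378 ≡ 1, so v_2 = 1^{−1} = 1 (mod 13).
  i = 3 (α = 8): (8−4)(8−1)(8−3)(8−10) = 4·7·5·(−2) = −280 ≡ 6, so v_3 = 6^{−1} = 11 (mod 13).
  i = 4 (α = 3): (3−4)(3−1)(3−8)(3−10) = (−1)·2·(−5)·(−7) = −70 ≡ 8, so v_4 = 8^{−1} = 5 (mod 13).
  i = 5 (α = 10): (10−4)(10−1)(10−8)(10−3) = 6·9·2·7 = 756 ≡ 2, so v_5 = 2^{−1} = 7 (mod 13).
  v = [2, 1, 11, 5, 7].
Step 2: syndromes of r = [6, 5, 0, 1, 10] (all sums mod 13).
  S_0 = Σ v_i r_i = 2·6 + 1·5 + 11·0 + 5·1 + 7·10 = 92 ≡ 1.
  S_1 = Σ v_i α_i r_i = 2·4·6 + 1·1·5 + 11·8·0 + 5·3·1 + 7·10·10 = 768 ≡ 1.
  α_i^2 mod 13 = [3, 1, 12, 9, 9].
  S_2 = Σ v_i α_i^2 r_i = 2·3·6 + 1·1·5 + 11·12·0 + 5·9·1 + 7·9·10 = 716 ≡ 1.
  S = (1, 1, 1) ≠ 0, so r is not a codeword (an error is present).
Step 3: locate the error. For a single error e at position i, S_ℓ = v_i·e·α_i^ℓ, so α_err = S_1/S_0.
  S_0^{−1} = 1^{−1} = 1 (mod 13), so α_err = 1·1 = 1 ≡ 1 = α_2. Error position i = 2.
  Consistency check: S_2/S_1 = 1·1 = 1 ≡ 1 = α_err ✓ (single-error assumption holds).
Step 4: error magnitude e = S_0/v_2 = S_0·∏_{j≠2}(α_2 − α_j) = 1·1 = 1 ≡ 1 (mod 13).
Step 5: correct position 2: c_2 = r_2 − e = 5 − 1 ≡ 4 (mod 13). Hence c = [6, 4, 0, 1, 10].
  Check: interpolating c through the α_i gives m(x) = 12 + 5·x (degree < 2) with m(α_i) = c_i for every i, so c is indeed a codeword.


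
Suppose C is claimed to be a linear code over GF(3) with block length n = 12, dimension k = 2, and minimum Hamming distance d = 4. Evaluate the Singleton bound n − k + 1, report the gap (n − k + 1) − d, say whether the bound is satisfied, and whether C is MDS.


Singleton RHS = n − k + 1 = 11, slack = 7, bound satisfied, not MDS.

Singleton bound: d ≤ n − k + 1.
Here n = 12, k = 2, so n − k + 1 = 11.
Given d = 4, check d ≤ 11: YES.
Slack = (n − k + 1) − d = 7.
The code is NOT MDS (slack = 7 > 0).
Description: the claimed parameters are [12, 2, 4]_3; such a code would be non-MDS.


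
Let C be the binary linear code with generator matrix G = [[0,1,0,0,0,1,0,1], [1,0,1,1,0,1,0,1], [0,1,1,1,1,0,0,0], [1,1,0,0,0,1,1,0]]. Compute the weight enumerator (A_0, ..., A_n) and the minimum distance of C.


Weight distribution: A_0 = 1, A_2 = 1, A_3 = 3, A_4 = 5, A_5 = 4, A_6 = 1, A_7 = 1. Minimum distance d = 2.

Enumerate all 2^4 = 16 messages m ∈ F_2^4.
For each, compute codeword c = mG in F_2^8, then tally its weight.
  m = 0000 → c = 00000000, weight = 0.
  m = 1000 → c = 01000101, weight = 3.
  m = 0100 → c = 10110101, weight = 5.
  m = 1100 → c = 11110000, weight = 4.
  m = 0010 → c = 01111000, weight = 4.
  m = 1010 → c = 00111101, weight = 5.
  m = 0110 → c = 11001101, weight = 5.
  m = 1110 → c = 10001000, weight = 2.
  m = 0001 → c = 11000110, weight = 4.
  m = 1001 → c = 10000011, weight = 3.
  m = 0101 → c = 01110011, weight = 5.
  m = 1101 → c = 00110110, weight = 4.
  m = 0011 → c = 10111110, weight = 6.
  m = 1011 → c = 11111011, weight = 7.
  m = 0111 → c = 00001011, weight = 3.
  m = 1111 → c = 01001110, weight = 4.
Tally weights:
  weight 0: 1 codewords.
  weight 2: 1 codewords.
  weight 3: 3 codewords.
  weight 4: 5 codewords.
  weight 5: 4 codewords.
  weight 6: 1 codewords.
  weight 7: 1 codewords.
Minimum distance d = smallest w > 0 with A_w > 0 = 2.
Sanity: Σ A_w = 16 = 2^4 = 16 ✓.


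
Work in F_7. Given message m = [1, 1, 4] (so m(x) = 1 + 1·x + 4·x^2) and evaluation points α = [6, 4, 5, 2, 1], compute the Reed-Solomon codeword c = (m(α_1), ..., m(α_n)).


c = [4, 6, 1, 5, 6]

Message polynomial: m(x) = 1 + 1·x + 4·x^2 (mod 7).
For each evaluation point α_i, compute m(α_i) mod 7:
  α_1 = 6: Horner steps 4 → 4 → 4, so m(6) = 4.
  α_2 = 4: Horner steps 4 → 3 → 6, so m(4) = 6.
  α_3 = 5: Horner steps 4 → 0 → 1, so m(5) = 1.
  α_4 = 2: Horner steps 4 → 2 → 5, so m(2) = 5.
  α_5 = 1: Horner steps 4 → 5 → 6, so m(1) = 6.
Codeword c = [4, 6, 1, 5, 6] ∈ F_7^5.


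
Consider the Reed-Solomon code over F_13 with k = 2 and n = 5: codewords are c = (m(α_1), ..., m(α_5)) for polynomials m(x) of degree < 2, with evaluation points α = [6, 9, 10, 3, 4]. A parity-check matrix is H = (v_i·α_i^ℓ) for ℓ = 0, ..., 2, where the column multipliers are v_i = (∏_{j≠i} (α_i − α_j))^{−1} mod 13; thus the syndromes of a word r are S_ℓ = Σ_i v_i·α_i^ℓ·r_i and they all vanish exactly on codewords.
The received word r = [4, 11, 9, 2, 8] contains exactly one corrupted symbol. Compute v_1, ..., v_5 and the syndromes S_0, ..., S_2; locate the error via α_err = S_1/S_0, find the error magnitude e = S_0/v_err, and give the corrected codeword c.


S = (2, 6, 5), error at position 4, error magnitude e = 5, c = [4, 11, 9, 10, 8].

Step 1: column multipliers v_i = (∏_{j≠i}(α_i − α_j))^{−1} mod 13.
  i = 1 (α = 6): (6−9)(6−10)(6−3)(6−4) = (−3)·(−4)·3·2 = 72 ≡ 7, so v_1 = 7^{−1} = 2 (mod 13).
  i = 2 (α = 9): (9−6)(9−10)(9−3)(9−4) = 3·(−1)·6·5 = −90 ≡ 1, so v_2 = 1^{−1} = 1 (mod 13).
  i = 3 (α = 10): (10−6)(10−9)(10−3)(10−4) = 4·1·7·6 = 168 ≡ 12, so v_3 = 12^{−1} = 12 (mod 13).
  i = 4 (α = 3): (3−6)(3−9)(3−10)(3−4) = (−3)·(−6)·(−7)·(−1) = 126 ≡ 9, so v_4 = 9^{−1} = 3 (mod 13).
  i = 5 (α = 4): (4−6)(4−9)(4−10)(4−3) = (−2)·(−5)·(−6)·1 = −60 ≡ 5, so v_5 = 5^{−1} = 8 (mod 13).
  v = [2, 1, 12, 3, 8].
Step 2: syndromes of r = [4, 11, 9, 2, 8] (all sums mod 13).
  S_0 = Σ v_i r_i = 2·4 + 1·11 + 12·9 + 3·2 + 8·8 = 197 ≡ 2.
  S_1 = Σ v_i α_i r_i = 2·6·4 + 1·9·11 + 12·10·9 + 3·3·2 + 8·4·8 = 1501 ≡ 6.
  α_i^2 mod 13 = [10, 3, 9, 9, 3].
  S_2 = Σ v_i α_i^2 r_i = 2·10·4 + 1·3·11 + 12·9·9 + 3·9·2 + 8·3·8 = 1331 ≡ 5.
  S = (2, 6, 5) ≠ 0, so r is not a codeword (an error is present).
Step 3: locate the error. For a single error e at position i, S_ℓ = v_i·e·α_i^ℓ, so α_err = S_1/S_0.
  S_0^{−1} = 2^{−1} = 7 (mod 13), so α_err = 6·7 = 42 ≡ 3 = α_4. Error position i = 4.
  Consistency check: S_2/S_1 = 5·11 = 55 ≡ 3 = α_err ✓ (single-error assumption holds).
Step 4: error magnitude e = S_0/v_4 = S_0·∏_{j≠4}(α_4 − α_j) = 2·9 = 18 ≡ 5 (mod 13).
Step 5: correct position 4: c_4 = r_4 − e = 2 − 5 ≡ 10 (mod 13). Hence c = [4, 11, 9, 10, 8].
  Check: interpolating c through the α_i gives m(x) = 3 + 11·x (degree < 2) with m(α_i) = c_i for every i, so c is indeed a codeword.


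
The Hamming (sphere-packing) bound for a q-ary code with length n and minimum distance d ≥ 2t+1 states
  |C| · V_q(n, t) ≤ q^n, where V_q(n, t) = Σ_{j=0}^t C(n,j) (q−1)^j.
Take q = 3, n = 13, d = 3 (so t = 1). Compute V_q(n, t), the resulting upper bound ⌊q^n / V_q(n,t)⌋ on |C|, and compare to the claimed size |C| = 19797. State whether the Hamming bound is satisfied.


V_q(n, t) = 27, q^n = 1594323, Hamming bound = 59049, |C| = 19797 ≤ bound (satisfied).

Step 1: Compute V_q(n, t) = Σ_{j=0}^1 C(n, j) (q−1)^j.
  j = 0: C(13,0)·(2)^0 = 1·1 = 1.
  j = 1: C(13,1)·(2)^1 = 13·2 = 26.
  V_q(n, t) = 1 + 26 = 27.
Step 2: q^n = 3^13 = 1594323.
Step 3: Hamming bound ⌊q^n / V_q(n,t)⌋ = ⌊1594323/27⌋ = 59049.
Step 4: Compare |C| = 19797 to 59049: satisfied.
The claimed |C| lies below the Hamming bound.


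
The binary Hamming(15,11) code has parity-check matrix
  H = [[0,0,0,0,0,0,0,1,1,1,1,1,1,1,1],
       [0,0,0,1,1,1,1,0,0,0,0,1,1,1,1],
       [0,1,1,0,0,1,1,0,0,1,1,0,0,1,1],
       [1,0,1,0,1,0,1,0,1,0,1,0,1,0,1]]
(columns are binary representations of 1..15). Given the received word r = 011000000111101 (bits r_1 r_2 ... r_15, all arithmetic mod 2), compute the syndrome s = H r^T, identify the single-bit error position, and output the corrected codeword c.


s = (1, 1, 1, 0)^T, error position = 14, corrected codeword c = 011000000111111

Compute s = H r^T mod 2 one row at a time:
  s_1 = 0 + 0 + 1 + 1 + 1 + 1 + 0 + 1 = 5 ≡ 1 (mod 2).
  s_2 = 0 + 0 + 0 + 0 + 1 + 1 + 0 + 1 = 3 ≡ 1 (mod 2).
  s_3 = 1 + 1 + 0 + 0 + 1 + 1 + 0 + 1 = 5 ≡ 1 (mod 2).
  s_4 = 0 + 1 + 0 + 0 + 0 + 1 + 1 + 1 = 4 ≡ 0 (mod 2).
s = (1, 1, 1, 0)^T — this equals column 14 of H (binary 1110), so error is at position 14.
Correct: flip bit 14 of r = 011000000111101 to get c = 011000000111111.


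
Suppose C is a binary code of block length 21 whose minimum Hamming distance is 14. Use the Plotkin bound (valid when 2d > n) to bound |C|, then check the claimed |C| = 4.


Plotkin bound M ≤ 4; given |C| = 4 ≤ bound (satisfied).

Check applicability: 2d = 28, n = 21.
2d − n = 7 > 0, so Plotkin applies.
Compute d/(2d−n) = 14/7 ≈ 2.0000.
⌊d/(2d−n)⌋ = 2.
Plotkin bound: M ≤ 2·2 = 4.
Given |C| = 4, check: satisfied.
This |C| is at the Plotkin bound.


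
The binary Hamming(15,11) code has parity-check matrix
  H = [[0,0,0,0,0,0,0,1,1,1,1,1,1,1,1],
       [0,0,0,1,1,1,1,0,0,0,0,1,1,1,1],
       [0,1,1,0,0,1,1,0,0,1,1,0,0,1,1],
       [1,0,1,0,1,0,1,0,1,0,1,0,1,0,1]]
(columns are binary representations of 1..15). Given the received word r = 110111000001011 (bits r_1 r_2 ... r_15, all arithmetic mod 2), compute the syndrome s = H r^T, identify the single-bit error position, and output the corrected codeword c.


s = (1, 0, 0, 1)^T, error position = 9, corrected codeword c = 110111001001011

Compute s = H r^T mod 2 one row at a time:
  s_1 = 0 + 0 + 0 + 0 + 1 + 0 + 1 + 1 = 3 ≡ 1 (mod 2).
  s_2 = 1 + 1 + 1 + 0 + 1 + 0 + 1 + 1 = 6 ≡ 0 (mod 2).
  s_3 = 1 + 0 + 1 + 0 + 0 + 0 + 1 + 1 = 4 ≡ 0 (mod 2).
  s_4 = 1 + 0 + 1 + 0 + 0 + 0 + 0 + 1 = 3 ≡ 1 (mod 2).
s = (1, 0, 0, 1)^T — this equals column 9 of H (binary 1001), so error is at position 9.
Correct: flip bit 9 of r = 110111000001011 to get c = 110111001001011.


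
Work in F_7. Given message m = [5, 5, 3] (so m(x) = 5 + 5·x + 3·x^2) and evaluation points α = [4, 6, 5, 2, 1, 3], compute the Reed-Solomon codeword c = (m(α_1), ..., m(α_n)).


c = [3, 3, 0, 6, 6, 5]

Message polynomial: m(x) = 5 + 5·x + 3·x^2 (mod 7).
For each evaluation point α_i, compute m(α_i) mod 7:
  α_1 = 4: Horner steps 3 → 3 → 3, so m(4) = 3.
  α_2 = 6: Horner steps 3 → 2 → 3, so m(6) = 3.
  α_3 = 5: Horner steps 3 → 6 → 0, so m(5) = 0.
  α_4 = 2: Horner steps 3 → 4 → 6, so m(2) = 6.
  α_5 = 1: Horner steps 3 → 1 → 6, so m(1) = 6.
  α_6 = 3: Horner steps 3 → 0 → 5, so m(3) = 5.
Codeword c = [3, 3, 0, 6, 6, 5] ∈ F_7^6.


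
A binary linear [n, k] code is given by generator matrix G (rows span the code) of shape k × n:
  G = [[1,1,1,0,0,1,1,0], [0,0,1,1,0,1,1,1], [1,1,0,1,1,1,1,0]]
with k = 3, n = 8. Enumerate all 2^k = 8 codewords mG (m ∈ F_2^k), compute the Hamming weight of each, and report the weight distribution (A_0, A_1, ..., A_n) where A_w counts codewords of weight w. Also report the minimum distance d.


Weight distribution: A_0 = 1, A_3 = 1, A_4 = 2, A_5 = 3, A_6 = 1. Minimum distance d = 3.

Enumerate all 2^3 = 8 messages m ∈ F_2^3.
For each, compute codeword c = mG in F_2^8, then tally its weight.
  m = 000 → c = 00000000, weight = 0.
  m = 100 → c = 11100110, weight = 5.
  m = 010 → c = 00110111, weight = 5.
  m = 110 → c = 11010001, weight = 4.
  m = 001 → c = 11011110, weight = 6.
  m = 101 → c = 00111000, weight = 3.
  m = 011 → c = 11101001, weight = 5.
  m = 111 → c = 00001111, weight = 4.
Tally weights:
  weight 0: 1 codewords.
  weight 3: 1 codewords.
  weight 4: 2 codewords.
  weight 5: 3 codewords.
  weight 6: 1 codewords.
Minimum distance d = smallest w > 0 with A_w > 0 = 3.
Sanity: Σ A_w = 8 = 2^3 = 8 ✓.


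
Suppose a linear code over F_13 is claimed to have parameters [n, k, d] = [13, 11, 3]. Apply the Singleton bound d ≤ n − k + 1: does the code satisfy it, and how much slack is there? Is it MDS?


Singleton RHS = n − k + 1 = 3, slack = 0, bound satisfied, MDS.

Singleton bound: d ≤ n − k + 1.
Here n = 13, k = 11, so n − k + 1 = 3.
Given d = 3, check d ≤ 3: YES.
Slack = (n − k + 1) − d = 0.
The code is MDS (slack = 0).
Description: the claimed parameters are [13, 11, 3]_13; such a code would be MDS (meets Singleton bound).


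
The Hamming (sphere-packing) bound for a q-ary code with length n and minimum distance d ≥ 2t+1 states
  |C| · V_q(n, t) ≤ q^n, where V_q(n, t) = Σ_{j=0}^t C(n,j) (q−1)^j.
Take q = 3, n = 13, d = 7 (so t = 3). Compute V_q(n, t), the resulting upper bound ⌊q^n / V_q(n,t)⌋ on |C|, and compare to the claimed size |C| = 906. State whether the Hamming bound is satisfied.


V_q(n, t) = 2627, q^n = 1594323, Hamming bound = 606, |C| = 906 > bound (violated).

Step 1: Compute V_q(n, t) = Σ_{j=0}^3 C(n, j) (q−1)^j.
  j = 0: C(13,0)·(2)^0 = 1·1 = 1.
  j = 1: C(13,1)·(2)^1 = 13·2 = 26.
  j = 2: C(13,2)·(2)^2 = 78·4 = 312.
  j = 3: C(13,3)·(2)^3 = 286·8 = 2288.
  V_q(n, t) = 1 + 26 + 312 + 2288 = 2627.
Step 2: q^n = 3^13 = 1594323.
Step 3: Hamming bound ⌊q^n / V_q(n,t)⌋ = ⌊1594323/2627⌋ = 606.
Step 4: Compare |C| = 906 to 606: violated.
The claimed |C| lies above the Hamming bound, so no 3-ary code of length 13 with d ≥ 7 can have 906 codewords.


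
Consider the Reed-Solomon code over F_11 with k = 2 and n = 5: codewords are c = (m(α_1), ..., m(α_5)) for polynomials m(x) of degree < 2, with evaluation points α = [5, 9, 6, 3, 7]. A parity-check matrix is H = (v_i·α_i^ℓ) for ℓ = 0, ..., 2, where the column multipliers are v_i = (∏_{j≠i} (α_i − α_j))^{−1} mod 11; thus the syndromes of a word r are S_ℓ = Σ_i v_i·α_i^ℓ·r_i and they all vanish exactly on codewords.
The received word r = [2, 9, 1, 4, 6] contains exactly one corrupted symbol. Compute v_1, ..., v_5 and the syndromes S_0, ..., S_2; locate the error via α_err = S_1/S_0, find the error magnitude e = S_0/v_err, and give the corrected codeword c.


S = (1, 7, 5), error at position 5, error magnitude e = 6, c = [2, 9, 1, 4, 0].

Step 1: column multipliers v_i = (∏_{j≠i}(α_i − α_j))^{−1} mod 11.
  i = 1 (α = 5): (5−9)(5−6)(5−3)(5−7) = (−4)·(−1)·2·(−2) = −16 ≡ 6, so v_1 = 6^{−1} = 2 (mod 11).
  i = 2 (α = 9): (9−5)(9−6)(9−3)(9−7) = 4·3·6·2 = 144 ≡ 1, so v_2 = 1^{−1} = 1 (mod 11).
  i = 3 (α = 6): (6−5)(6−9)(6−3)(6−7) = 1·(−3)·3·(−1) = 9 ≡ 9, so v_3 = 9^{−1} = 5 (mod 11).
  i = 4 (α = 3): (3−5)(3−9)(3−6)(3−7) = (−2)·(−6)·(−3)·(−4) = 144 ≡ 1, so v_4 = 1^{−1} = 1 (mod 11).
  i = 5 (α = 7): (7−5)(7−9)(7−6)(7−3) = 2·(−2)·1·4 = −16 ≡ 6, so v_5 = 6^{−1} = 2 (mod 11).
  v = [2, 1, 5, 1, 2].
Step 2: syndromes of r = [2, 9, 1, 4, 6] (all sums mod 11).
  S_0 = Σ v_i r_i = 2·2 + 1·9 + 5·1 + 1·4 + 2·6 = 34 ≡ 1.
  S_1 = Σ v_i α_i r_i = 2·5·2 + 1·9·9 + 5·6·1 + 1·3·4 + 2·7·6 = 227 ≡ 7.
  α_i^2 mod 11 = [3, 4, 3, 9, 5].
  S_2 = Σ v_i α_i^2 r_i = 2·3·2 + 1·4·9 + 5·3·1 + 1·9·4 + 2·5·6 = 159 ≡ 5.
  S = (1, 7, 5) ≠ 0, so r is not a codeword (an error is present).
Step 3: locate the error. For a single error e at position i, S_ℓ = v_i·e·α_i^ℓ, so α_err = S_1/S_0.
  S_0^{−1} = 1^{−1} = 1 (mod 11), so α_err = 7·1 = 7 ≡ 7 = α_5. Error position i = 5.
  Consistency check: S_2/S_1 = 5·8 = 40 ≡ 7 = α_err ✓ (single-error assumption holds).
Step 4: error magnitude e = S_0/v_5 = S_0·∏_{j≠5}(α_5 − α_j) = 1·6 = 6 ≡ 6 (mod 11).
Step 5: correct position 5: c_5 = r_5 − e = 6 − 6 ≡ 0 (mod 11). Hence c = [2, 9, 1, 4, 0].
  Check: interpolating c through the α_i gives m(x) = 7 + 10·x (degree < 2) with m(α_i) = c_i for every i, so c is indeed a codeword.
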